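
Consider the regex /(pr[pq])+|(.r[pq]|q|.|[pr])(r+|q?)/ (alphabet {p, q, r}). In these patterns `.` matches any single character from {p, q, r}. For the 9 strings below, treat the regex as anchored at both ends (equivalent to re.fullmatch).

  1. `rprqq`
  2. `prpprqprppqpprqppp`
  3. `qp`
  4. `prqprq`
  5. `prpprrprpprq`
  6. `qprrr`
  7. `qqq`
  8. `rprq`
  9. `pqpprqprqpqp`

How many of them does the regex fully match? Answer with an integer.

1 → no match
2 → no match
3 → no match
4 → match
5 → no match
6 → no match
7 → no match
8 → no match
9 → no match
Total matched: 1

1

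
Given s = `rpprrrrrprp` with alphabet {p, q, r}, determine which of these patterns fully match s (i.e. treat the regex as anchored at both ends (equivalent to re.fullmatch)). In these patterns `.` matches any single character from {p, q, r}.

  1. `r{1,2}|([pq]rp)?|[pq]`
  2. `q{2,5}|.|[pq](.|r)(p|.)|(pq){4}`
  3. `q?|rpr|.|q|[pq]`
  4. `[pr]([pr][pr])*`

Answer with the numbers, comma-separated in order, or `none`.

4

1 → no match
2 → no match
3 → no match
4 → match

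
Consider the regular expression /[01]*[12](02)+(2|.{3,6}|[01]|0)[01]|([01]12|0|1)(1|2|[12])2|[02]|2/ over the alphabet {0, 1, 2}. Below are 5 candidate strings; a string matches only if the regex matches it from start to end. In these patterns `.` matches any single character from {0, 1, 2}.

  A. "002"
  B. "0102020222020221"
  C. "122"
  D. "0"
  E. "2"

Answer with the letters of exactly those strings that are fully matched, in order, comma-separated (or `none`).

C, D, E

A → no match
B → no match
C → match
D → match
E → match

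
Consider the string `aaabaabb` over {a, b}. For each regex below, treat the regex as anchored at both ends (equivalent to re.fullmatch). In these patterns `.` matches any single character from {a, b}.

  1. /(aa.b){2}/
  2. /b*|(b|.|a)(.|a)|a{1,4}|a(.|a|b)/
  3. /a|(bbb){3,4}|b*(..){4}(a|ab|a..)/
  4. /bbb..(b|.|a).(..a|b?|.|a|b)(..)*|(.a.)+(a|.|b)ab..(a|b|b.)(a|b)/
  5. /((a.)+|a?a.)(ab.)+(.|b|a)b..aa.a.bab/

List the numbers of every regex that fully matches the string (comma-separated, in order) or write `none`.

1

1 → match
2 → no match
3 → no match
4 → no match
5 → no match — must end with `bab`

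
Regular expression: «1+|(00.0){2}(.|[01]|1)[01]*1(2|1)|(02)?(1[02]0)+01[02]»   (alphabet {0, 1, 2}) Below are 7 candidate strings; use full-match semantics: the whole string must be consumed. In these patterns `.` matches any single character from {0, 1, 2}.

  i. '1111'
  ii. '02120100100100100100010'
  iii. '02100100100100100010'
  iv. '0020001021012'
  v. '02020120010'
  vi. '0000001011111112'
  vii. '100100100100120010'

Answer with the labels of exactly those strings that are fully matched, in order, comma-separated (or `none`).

i. '1111' → match
ii → match
iii → match
iv → match
v. '02020120010' → no match
vi → match
vii → match

i, ii, iii, iv, vi, vii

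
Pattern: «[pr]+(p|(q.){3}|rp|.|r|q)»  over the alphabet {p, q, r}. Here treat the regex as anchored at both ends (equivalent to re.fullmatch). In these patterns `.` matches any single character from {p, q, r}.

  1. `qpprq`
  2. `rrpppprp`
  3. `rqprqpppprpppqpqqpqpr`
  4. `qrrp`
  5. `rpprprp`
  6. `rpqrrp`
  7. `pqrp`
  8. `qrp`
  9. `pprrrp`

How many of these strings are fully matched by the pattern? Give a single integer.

1. `qpprq` → no match
2. `rrpppprp` → match
3 → no match
4. `qrrp` → no match
5. `rpprprp` → match
6. `rpqrrp` → no match
7. `pqrp` → no match
8. `qrp` → no match
9. `pprrrp` → match
Total matched: 3

3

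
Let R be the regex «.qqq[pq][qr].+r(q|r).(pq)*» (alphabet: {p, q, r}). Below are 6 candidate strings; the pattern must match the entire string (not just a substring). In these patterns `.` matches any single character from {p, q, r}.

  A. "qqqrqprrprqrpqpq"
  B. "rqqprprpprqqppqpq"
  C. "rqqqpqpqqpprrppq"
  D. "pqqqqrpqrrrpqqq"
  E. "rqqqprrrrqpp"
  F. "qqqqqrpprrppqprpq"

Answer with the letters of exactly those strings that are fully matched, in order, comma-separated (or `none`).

A → no match
B → no match
C → match
D → no match
E → no match
F → no match

C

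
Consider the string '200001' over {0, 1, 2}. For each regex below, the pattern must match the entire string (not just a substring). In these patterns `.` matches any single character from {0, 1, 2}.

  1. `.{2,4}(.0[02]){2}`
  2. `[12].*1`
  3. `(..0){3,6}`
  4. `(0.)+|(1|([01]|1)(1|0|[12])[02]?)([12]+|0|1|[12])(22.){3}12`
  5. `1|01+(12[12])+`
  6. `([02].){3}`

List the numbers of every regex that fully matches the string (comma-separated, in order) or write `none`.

2, 6

1 → no match
2 → match
3 → no match — must end with '0'
4 → no match
5 → no match
6 → match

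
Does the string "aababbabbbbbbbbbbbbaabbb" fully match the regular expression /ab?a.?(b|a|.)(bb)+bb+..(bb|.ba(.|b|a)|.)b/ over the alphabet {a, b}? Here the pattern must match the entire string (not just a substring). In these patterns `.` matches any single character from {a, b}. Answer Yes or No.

No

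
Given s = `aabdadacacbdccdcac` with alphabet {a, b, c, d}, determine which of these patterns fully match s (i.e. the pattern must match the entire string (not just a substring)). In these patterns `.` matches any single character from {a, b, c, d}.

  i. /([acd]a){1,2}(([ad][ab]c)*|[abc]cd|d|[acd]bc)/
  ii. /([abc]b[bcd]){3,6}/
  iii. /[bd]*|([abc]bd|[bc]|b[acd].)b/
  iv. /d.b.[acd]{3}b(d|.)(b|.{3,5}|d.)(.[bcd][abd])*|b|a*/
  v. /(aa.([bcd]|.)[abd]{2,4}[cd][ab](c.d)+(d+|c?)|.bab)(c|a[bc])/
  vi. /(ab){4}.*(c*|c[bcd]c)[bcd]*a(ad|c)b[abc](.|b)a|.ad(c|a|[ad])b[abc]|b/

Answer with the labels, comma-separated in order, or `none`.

v

i → no match
ii → no match
iii → no match
iv → no match
v → match
vi → no match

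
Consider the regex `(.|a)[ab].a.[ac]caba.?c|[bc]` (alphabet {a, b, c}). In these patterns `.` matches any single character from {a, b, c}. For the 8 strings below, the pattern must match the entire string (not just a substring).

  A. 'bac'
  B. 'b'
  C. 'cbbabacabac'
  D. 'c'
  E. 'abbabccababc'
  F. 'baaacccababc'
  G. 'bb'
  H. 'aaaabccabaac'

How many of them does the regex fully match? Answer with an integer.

A → no match
B → match
C → match
D → match
E → match
F → match
G → no match
H → match
Total matched: 6

6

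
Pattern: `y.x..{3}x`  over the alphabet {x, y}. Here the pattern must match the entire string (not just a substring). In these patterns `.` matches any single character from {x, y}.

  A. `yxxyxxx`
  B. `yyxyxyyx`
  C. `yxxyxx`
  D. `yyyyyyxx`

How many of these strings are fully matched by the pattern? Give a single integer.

A → no match
B → match
C → no match
D → no match
Total matched: 1

1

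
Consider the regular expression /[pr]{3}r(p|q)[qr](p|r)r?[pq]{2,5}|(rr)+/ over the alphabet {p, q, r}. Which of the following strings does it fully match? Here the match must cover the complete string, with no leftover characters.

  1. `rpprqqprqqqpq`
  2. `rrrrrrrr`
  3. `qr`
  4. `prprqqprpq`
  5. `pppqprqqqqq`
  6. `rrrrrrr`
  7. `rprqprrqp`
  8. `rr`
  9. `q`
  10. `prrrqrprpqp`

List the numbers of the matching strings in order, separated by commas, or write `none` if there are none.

1 → match
2 → match
3 → no match
4 → match
5 → no match
6 → no match
7 → no match
8 → match
9 → no match
10 → match

1, 2, 4, 8, 10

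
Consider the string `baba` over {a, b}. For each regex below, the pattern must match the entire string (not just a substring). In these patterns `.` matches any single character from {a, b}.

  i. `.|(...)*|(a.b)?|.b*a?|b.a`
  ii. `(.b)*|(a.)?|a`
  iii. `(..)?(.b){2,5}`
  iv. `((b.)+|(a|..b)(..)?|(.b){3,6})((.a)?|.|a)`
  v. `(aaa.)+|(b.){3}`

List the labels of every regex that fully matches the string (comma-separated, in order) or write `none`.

i → no match
ii → no match
iii → no match — must end with `b`
iv → match
v → no match

iv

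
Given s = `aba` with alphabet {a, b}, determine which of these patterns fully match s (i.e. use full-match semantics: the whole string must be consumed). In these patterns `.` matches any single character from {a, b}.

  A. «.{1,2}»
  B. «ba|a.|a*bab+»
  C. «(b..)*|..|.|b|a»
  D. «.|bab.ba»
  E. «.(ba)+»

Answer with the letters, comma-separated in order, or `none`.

A → no match
B → no match
C → no match
D → no match
E → match

E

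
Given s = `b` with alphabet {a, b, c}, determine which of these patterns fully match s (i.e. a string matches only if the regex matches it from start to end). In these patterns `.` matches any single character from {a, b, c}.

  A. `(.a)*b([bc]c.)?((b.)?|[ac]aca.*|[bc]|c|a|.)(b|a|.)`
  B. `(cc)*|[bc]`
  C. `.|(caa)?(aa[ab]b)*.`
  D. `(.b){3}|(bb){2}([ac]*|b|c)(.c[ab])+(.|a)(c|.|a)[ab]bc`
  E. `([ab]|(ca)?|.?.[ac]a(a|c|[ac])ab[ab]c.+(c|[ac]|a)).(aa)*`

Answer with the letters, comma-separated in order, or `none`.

A → no match
B → match
C → match
D → no match
E → match

B, C, E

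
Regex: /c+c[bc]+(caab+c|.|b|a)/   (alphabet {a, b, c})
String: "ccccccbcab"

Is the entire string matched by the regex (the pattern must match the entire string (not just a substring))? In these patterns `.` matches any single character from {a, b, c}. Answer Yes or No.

No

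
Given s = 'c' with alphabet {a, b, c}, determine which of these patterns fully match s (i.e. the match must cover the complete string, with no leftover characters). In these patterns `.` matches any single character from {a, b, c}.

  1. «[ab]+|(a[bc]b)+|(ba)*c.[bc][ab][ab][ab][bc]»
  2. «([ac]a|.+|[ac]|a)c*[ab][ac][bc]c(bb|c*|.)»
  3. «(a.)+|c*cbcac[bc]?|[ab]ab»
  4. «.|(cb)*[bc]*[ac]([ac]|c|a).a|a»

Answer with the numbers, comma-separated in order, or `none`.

1 → no match
2 → no match
3 → no match
4 → match

4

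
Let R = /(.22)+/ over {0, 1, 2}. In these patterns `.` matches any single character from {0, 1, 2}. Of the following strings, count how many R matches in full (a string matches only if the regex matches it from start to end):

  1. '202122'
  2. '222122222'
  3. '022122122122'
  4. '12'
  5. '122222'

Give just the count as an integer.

1 → no match
2 → match
3 → match
4 → no match — must end with '22'
5 → match
Total matched: 3

3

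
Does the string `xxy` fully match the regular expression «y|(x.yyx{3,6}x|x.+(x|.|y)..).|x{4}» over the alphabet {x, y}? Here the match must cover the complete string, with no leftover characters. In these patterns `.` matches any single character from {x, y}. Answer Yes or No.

No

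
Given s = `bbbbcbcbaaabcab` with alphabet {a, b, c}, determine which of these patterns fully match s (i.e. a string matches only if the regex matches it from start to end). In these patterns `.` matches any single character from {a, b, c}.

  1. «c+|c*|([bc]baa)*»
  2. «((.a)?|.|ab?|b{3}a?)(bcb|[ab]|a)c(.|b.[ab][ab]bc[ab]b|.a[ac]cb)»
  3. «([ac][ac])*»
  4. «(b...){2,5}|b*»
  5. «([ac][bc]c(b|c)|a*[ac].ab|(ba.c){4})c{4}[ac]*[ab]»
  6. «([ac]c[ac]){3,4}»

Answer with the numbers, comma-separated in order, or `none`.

2

1 → no match
2 → match
3 → no match
4 → no match
5 → no match
6 → no match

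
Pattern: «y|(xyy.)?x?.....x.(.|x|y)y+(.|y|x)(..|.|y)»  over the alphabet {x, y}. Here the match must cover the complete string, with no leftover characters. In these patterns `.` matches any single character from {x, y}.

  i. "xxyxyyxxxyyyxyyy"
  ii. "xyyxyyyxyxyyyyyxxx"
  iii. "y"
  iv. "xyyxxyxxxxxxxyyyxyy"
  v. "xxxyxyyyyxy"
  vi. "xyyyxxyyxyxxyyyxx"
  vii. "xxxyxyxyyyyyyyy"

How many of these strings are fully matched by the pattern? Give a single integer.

i → no match
ii → match
iii → match
iv → match
v → no match
vi → match
vii → match
Total matched: 5

5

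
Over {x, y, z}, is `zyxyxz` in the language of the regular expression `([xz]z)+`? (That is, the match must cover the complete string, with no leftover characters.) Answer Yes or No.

No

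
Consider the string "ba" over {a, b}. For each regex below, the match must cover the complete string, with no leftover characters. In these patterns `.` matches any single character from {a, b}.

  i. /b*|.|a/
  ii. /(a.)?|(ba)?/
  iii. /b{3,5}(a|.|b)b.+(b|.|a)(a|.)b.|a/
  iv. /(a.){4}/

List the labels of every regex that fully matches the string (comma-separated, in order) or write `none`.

ii

i → no match
ii → match
iii → no match
iv → no match — must start with "a"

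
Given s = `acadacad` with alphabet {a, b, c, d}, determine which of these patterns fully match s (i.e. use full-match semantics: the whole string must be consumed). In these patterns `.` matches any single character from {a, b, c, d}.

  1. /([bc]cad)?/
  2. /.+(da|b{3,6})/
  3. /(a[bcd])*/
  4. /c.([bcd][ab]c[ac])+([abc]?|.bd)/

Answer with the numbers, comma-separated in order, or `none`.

1 → no match
2 → no match
3 → match
4 → no match — must start with `c`

3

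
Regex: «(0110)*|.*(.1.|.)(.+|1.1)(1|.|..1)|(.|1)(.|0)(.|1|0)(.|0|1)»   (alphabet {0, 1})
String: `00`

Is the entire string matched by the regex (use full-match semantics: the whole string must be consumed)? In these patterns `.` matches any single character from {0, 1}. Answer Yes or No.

No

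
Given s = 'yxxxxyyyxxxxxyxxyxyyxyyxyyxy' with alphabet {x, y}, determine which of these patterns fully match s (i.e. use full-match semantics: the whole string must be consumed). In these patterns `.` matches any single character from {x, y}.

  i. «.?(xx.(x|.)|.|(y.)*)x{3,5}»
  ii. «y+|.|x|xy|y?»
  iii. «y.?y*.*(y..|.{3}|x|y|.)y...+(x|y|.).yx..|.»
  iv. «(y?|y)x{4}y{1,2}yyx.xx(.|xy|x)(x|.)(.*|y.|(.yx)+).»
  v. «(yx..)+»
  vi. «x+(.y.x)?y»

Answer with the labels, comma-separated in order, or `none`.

i → no match — must end with 'x'
ii → no match
iii → no match
iv → match
v → no match
vi → no match — must start with 'x'

iv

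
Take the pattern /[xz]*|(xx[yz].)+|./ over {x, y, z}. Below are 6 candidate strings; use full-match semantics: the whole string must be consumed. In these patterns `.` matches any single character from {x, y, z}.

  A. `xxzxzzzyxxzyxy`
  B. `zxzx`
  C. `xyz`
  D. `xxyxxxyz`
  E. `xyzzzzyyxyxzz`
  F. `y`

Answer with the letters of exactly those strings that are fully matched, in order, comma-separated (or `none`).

A → no match
B → match
C → no match
D → match
E → no match
F → match

B, D, F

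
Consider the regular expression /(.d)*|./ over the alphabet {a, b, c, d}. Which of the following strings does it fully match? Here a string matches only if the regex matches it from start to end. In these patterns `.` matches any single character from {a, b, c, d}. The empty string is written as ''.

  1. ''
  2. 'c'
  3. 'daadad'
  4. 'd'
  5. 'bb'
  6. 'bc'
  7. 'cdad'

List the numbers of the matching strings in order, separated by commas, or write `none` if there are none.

1, 2, 4, 7

1 → match
2 → match
3 → no match
4 → match
5 → no match
6 → no match
7 → match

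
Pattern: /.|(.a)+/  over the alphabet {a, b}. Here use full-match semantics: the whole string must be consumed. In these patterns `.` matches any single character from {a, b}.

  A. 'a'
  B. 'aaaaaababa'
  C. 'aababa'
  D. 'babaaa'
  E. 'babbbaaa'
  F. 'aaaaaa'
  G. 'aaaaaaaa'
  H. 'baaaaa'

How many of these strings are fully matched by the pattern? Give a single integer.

A → match
B → match
C → match
D → match
E → no match
F → match
G → match
H → match
Total matched: 7

7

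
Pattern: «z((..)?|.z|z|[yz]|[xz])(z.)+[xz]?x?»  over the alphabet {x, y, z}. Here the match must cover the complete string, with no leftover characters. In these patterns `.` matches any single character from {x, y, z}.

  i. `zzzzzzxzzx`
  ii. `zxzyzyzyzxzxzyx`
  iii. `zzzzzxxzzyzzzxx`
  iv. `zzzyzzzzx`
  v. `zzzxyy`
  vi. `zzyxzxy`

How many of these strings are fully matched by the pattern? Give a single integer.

i → match
ii → match
iii → no match
iv → match
v → no match
vi → no match
Total matched: 3

3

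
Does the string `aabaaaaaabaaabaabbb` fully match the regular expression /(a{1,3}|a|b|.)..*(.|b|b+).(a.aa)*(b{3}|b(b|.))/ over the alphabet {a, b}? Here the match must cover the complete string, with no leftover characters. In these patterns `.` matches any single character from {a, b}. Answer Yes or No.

Yes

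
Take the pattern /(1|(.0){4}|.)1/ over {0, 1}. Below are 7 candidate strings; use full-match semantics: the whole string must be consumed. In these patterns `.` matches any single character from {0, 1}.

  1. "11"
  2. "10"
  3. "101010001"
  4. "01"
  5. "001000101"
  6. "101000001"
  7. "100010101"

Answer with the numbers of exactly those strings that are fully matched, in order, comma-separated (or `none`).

1 → match
2 → no match — must end with "1"
3 → match
4 → match
5 → match
6 → match
7 → match

1, 3, 4, 5, 6, 7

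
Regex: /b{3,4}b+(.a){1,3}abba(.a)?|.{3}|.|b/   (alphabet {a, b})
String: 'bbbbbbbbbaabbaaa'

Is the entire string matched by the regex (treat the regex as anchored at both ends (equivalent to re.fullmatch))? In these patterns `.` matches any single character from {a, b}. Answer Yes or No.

Yes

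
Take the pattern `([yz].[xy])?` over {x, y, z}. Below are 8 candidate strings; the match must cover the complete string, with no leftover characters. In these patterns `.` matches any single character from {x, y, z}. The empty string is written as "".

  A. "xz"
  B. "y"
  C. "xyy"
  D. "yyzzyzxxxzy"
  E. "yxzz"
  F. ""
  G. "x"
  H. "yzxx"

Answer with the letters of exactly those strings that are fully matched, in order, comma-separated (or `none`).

A. "xz" → no match
B. "y" → no match
C. "xyy" → no match
D. "yyzzyzxxxzy" → no match
E. "yxzz" → no match
F. "" → match
G. "x" → no match
H. "yzxx" → no match

F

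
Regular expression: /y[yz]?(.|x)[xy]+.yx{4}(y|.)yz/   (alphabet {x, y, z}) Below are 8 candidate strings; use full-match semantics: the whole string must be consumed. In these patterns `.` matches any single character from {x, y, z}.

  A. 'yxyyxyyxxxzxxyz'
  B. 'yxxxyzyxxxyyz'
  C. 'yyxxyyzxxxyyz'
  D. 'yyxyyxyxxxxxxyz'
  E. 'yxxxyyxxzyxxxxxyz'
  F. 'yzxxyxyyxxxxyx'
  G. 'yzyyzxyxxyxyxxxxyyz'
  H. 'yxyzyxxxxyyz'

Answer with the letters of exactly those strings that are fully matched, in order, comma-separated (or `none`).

A → no match
B → no match
C → no match
D → no match
E → match
F → no match — must end with 'yz'
G → no match
H → match

E, H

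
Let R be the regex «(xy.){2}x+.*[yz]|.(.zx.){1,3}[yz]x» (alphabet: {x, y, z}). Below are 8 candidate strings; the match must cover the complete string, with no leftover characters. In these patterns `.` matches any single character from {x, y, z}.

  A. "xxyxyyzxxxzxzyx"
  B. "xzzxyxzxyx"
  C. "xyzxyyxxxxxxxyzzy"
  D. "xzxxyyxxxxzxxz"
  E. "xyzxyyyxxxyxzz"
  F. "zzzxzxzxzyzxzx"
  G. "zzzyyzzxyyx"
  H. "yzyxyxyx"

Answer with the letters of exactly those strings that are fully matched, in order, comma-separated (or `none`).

A → no match
B. "xzzxyxzxyx" → no match
C → match
D → no match
E → no match
F → no match
G. "zzzyyzzxyyx" → no match
H. "yzyxyxyx" → no match

C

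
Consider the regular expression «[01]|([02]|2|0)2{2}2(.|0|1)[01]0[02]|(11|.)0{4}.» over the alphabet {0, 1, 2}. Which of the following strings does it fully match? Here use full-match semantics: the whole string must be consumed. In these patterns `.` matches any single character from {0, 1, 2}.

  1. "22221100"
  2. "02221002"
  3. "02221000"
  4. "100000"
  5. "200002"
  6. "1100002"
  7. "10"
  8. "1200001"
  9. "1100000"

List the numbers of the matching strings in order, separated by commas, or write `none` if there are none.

1, 2, 3, 4, 5, 6, 9

1. "22221100" → match
2. "02221002" → match
3. "02221000" → match
4. "100000" → match
5. "200002" → match
6. "1100002" → match
7. "10" → no match
8. "1200001" → no match
9. "1100000" → match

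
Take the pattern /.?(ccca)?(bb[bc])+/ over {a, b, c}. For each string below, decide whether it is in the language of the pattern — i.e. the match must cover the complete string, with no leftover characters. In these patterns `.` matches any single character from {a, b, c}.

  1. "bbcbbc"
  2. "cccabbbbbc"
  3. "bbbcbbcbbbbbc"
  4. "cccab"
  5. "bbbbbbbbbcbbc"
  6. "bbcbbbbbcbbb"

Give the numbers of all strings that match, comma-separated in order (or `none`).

1 → match
2 → match
3 → match
4 → no match
5 → match
6 → match

1, 2, 3, 5, 6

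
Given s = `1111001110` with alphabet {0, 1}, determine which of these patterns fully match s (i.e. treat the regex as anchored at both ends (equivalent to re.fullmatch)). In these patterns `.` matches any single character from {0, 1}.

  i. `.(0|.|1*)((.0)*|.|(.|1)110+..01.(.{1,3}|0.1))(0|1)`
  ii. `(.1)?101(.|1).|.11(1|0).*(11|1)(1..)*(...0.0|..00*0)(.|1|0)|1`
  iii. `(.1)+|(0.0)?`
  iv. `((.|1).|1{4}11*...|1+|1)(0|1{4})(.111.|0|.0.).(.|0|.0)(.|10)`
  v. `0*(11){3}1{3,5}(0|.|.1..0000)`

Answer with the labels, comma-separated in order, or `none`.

iv

i → no match
ii → no match
iii → no match
iv → match
v → no match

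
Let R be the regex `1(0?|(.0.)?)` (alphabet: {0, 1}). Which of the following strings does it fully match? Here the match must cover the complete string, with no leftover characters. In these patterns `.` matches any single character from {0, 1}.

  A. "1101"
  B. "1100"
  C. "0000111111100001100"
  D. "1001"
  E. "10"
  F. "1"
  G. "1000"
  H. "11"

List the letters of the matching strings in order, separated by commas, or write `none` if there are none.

A, B, D, E, F, G

A → match
B → match
C → no match — must start with "1"
D → match
E → match
F → match
G → match
H → no match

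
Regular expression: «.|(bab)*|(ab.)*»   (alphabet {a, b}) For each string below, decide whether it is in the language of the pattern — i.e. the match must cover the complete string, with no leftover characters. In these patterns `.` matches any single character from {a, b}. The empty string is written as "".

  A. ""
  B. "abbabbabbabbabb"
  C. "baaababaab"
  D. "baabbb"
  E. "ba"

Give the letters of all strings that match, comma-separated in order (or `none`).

A, B

A → match
B → match
C → no match
D → no match
E → no match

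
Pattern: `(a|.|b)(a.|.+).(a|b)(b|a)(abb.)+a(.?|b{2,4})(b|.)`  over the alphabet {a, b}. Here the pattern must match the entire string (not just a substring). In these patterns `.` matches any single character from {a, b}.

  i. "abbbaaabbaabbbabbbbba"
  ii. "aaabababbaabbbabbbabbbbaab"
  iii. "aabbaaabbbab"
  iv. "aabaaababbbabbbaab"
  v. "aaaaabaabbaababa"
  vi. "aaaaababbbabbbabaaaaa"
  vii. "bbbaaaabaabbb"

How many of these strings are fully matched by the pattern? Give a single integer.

2

i → no match
ii → no match
iii → match
iv → match
v → no match
vi → no match
vii → no match
Total matched: 2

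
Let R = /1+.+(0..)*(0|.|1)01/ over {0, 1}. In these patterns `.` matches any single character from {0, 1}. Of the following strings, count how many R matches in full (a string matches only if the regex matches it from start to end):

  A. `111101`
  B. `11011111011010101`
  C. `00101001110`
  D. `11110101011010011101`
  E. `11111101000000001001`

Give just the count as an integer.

A → match
B → match
C → no match — must start with `1`
D → match
E → match
Total matched: 4

4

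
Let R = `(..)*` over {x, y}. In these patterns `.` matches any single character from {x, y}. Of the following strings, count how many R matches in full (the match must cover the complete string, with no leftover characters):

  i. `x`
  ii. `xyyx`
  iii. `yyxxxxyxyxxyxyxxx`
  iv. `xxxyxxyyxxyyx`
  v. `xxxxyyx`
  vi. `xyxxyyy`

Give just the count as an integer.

1

i → no match
ii → match
iii → no match
iv → no match
v → no match
vi → no match
Total matched: 1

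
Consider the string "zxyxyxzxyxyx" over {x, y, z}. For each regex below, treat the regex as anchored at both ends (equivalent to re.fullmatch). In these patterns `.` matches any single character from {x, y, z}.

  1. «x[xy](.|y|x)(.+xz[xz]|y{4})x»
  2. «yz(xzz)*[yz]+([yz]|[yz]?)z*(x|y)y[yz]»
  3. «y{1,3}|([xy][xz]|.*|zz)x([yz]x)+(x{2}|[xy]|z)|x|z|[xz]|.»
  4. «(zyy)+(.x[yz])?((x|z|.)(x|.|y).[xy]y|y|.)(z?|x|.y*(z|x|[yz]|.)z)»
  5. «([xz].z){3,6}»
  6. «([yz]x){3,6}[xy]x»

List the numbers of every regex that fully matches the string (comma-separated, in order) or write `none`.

1 → no match — must start with "x"
2 → no match — must start with "yz"
3 → no match
4 → no match — must start with "zyy"
5 → no match — must end with "z"
6 → match

6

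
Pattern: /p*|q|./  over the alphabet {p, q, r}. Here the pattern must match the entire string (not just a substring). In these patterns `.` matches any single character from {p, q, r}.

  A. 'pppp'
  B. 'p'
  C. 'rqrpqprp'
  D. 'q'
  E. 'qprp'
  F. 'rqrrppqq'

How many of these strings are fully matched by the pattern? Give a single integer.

3

A. 'pppp' → match
B. 'p' → match
C. 'rqrpqprp' → no match
D. 'q' → match
E. 'qprp' → no match
F. 'rqrrppqq' → no match
Total matched: 3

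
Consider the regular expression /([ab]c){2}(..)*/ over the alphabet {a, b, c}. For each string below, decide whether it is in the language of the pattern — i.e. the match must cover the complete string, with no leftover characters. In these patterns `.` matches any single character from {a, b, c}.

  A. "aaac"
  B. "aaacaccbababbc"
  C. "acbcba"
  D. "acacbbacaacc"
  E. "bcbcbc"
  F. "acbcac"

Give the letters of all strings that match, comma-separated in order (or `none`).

A → no match
B → no match
C → match
D → match
E → match
F → match

C, D, E, F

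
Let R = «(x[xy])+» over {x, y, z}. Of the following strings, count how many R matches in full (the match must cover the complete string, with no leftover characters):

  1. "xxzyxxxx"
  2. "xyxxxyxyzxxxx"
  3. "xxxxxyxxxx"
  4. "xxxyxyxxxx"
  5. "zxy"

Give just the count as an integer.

1 → no match
2 → no match
3 → match
4 → match
5 → no match — must start with "x"
Total matched: 2

2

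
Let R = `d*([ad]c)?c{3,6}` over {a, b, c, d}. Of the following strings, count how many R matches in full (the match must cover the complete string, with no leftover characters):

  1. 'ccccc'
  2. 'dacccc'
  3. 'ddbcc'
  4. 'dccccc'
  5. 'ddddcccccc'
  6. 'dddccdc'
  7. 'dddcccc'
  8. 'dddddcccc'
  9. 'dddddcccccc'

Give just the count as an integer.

7

1 → match
2 → match
3 → no match
4 → match
5 → match
6 → no match
7 → match
8 → match
9 → match
Total matched: 7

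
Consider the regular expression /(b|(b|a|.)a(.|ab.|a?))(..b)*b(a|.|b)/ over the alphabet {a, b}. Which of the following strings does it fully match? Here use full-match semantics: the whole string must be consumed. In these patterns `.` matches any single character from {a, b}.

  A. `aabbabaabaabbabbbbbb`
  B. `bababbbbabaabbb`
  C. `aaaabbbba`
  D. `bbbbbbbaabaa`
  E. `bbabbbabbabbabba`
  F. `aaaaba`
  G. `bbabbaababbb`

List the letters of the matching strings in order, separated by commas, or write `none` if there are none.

A

A → match
B → no match
C → no match
D → no match
E → no match
F → no match
G → no match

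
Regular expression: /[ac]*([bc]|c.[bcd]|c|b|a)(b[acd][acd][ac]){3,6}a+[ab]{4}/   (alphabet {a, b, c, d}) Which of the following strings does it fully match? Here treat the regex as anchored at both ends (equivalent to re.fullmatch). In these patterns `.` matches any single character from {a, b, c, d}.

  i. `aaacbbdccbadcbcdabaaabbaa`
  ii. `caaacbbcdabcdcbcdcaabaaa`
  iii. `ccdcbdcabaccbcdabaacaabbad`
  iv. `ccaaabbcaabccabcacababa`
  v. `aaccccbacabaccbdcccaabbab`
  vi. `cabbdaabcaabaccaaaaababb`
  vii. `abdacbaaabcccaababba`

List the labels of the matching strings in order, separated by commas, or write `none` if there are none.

i → no match
ii → match
iii → no match
iv → match
v → no match
vi → match
vii → no match

ii, iv, vi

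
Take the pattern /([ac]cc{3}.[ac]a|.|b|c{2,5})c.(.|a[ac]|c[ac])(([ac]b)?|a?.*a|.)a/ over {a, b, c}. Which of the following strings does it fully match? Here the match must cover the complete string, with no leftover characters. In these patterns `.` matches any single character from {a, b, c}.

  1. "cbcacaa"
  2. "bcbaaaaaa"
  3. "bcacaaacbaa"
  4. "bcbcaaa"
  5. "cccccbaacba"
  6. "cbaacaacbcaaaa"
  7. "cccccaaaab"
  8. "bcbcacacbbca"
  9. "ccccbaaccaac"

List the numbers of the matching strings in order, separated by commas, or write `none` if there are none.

1. "cbcacaa" → no match
2. "bcbaaaaaa" → match
3. "bcacaaacbaa" → match
4. "bcbcaaa" → match
5. "cccccbaacba" → match
6 → no match
7. "cccccaaaab" → no match — must end with "a"
8. "bcbcacacbbca" → no match
9. "ccccbaaccaac" → no match — must end with "a"

2, 3, 4, 5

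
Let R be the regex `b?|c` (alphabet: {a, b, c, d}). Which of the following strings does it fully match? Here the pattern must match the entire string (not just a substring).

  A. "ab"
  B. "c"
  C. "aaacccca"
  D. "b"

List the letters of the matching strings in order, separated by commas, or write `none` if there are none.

B, D

A → no match
B → match
C → no match
D → match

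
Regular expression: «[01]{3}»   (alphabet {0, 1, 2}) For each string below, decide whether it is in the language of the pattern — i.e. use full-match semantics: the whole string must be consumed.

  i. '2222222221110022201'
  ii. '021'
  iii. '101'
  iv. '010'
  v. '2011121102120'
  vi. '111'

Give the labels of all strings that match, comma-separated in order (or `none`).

i → no match
ii → no match
iii → match
iv → match
v → no match
vi → match

iii, iv, vi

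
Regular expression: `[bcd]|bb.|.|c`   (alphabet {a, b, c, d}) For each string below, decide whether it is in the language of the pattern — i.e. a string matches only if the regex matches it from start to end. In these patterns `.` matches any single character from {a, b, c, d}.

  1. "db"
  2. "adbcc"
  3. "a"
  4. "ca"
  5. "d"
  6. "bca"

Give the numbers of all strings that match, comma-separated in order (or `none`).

3, 5

1 → no match
2 → no match
3 → match
4 → no match
5 → match
6 → no match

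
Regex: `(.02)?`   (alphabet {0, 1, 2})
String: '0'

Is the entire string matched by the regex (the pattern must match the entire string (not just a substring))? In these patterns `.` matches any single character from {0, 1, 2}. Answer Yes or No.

No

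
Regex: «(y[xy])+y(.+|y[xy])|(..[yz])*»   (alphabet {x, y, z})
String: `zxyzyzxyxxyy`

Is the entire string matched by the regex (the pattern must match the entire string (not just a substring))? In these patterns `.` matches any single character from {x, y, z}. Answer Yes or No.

No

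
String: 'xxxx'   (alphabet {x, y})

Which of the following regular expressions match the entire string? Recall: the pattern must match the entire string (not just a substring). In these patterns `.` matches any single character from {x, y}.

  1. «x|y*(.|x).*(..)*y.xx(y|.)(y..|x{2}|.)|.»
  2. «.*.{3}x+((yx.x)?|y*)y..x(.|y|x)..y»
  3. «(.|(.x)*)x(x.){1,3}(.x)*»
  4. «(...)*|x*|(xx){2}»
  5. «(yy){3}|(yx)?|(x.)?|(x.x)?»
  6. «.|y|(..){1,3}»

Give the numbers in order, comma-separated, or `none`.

3, 4, 6

1 → no match
2 → no match — must end with 'y'
3 → match
4 → match
5 → no match
6 → match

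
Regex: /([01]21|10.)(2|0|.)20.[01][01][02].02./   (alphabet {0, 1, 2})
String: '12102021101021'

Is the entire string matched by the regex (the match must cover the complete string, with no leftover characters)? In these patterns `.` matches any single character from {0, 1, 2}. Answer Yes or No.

Yes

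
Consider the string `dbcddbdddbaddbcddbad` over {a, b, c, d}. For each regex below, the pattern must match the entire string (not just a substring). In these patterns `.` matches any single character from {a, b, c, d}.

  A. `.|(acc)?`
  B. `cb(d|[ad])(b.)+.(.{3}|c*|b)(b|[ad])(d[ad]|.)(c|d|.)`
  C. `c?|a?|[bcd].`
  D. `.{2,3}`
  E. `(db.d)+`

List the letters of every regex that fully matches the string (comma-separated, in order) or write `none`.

A → no match
B → no match — must start with `cb`
C → no match
D → no match
E → match

E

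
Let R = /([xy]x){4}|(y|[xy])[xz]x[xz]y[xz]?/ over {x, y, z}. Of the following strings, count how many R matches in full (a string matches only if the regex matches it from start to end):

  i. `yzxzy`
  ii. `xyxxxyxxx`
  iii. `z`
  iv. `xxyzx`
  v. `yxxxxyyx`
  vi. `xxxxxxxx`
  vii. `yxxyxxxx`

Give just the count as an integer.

i → match
ii → no match
iii → no match
iv → no match
v → no match
vi → match
vii → no match
Total matched: 2

2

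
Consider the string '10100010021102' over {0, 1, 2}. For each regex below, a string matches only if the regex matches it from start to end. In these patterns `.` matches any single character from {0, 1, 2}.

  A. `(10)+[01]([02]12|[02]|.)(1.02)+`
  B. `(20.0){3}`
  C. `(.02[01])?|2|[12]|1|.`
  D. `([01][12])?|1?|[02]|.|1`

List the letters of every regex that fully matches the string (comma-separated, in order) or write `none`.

A → match
B → no match — must start with '20'
C → no match
D → no match

A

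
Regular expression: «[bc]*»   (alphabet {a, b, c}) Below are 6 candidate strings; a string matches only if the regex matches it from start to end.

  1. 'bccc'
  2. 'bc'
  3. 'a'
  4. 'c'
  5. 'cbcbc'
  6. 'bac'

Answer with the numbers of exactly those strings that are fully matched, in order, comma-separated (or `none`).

1, 2, 4, 5

1 → match
2 → match
3 → no match
4 → match
5 → match
6 → no match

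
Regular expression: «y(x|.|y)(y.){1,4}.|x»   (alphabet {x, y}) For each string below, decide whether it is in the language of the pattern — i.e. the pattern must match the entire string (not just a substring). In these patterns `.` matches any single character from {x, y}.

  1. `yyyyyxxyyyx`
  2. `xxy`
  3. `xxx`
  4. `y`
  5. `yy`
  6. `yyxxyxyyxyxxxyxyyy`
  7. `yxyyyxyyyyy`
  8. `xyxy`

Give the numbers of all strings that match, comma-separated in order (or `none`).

7

1. `yyyyyxxyyyx` → no match
2. `xxy` → no match
3. `xxx` → no match
4. `y` → no match
5. `yy` → no match
6 → no match
7. `yxyyyxyyyyy` → match
8. `xyxy` → no match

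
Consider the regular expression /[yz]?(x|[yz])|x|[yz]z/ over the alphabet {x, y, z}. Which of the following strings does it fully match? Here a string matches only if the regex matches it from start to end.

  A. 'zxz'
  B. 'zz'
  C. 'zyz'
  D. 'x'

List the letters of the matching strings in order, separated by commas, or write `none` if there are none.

B, D

A → no match
B → match
C → no match
D → match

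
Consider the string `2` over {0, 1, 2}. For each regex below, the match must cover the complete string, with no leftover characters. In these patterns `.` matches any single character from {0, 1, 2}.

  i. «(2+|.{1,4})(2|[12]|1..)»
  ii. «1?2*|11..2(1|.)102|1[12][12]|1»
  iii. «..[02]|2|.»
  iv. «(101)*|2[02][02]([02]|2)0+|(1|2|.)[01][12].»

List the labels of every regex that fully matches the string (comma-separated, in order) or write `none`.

ii, iii

i → no match
ii → match
iii → match
iv → no match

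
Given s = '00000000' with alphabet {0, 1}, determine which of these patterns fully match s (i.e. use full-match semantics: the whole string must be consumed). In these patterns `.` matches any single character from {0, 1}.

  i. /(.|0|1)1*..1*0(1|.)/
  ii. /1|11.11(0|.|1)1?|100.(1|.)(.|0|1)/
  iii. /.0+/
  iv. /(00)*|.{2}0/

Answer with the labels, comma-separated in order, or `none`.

i → no match
ii → no match
iii → match
iv → match

iii, iv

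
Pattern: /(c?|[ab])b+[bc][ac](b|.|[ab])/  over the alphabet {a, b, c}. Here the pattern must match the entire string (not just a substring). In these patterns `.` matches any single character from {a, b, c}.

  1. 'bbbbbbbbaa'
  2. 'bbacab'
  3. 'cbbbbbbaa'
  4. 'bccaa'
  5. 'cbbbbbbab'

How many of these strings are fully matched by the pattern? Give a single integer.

1 → match
2 → no match
3 → match
4 → no match
5 → match
Total matched: 3

3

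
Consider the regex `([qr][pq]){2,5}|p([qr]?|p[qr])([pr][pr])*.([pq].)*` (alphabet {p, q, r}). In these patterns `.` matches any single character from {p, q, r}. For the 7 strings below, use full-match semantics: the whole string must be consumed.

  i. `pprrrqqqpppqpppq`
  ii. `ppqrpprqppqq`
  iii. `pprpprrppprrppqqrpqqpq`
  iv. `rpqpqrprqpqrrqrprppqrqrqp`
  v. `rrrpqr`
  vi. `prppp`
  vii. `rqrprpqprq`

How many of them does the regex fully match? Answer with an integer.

i → match
ii → match
iii → no match
iv → no match
v → no match
vi → match
vii → match
Total matched: 4

4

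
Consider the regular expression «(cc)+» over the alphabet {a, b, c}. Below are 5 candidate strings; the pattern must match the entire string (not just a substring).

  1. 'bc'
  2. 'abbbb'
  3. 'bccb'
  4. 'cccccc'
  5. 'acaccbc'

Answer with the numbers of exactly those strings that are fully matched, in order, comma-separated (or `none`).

4

1. 'bc' → no match — must start with 'cc'
2. 'abbbb' → no match — must start with 'cc'
3. 'bccb' → no match — must start with 'cc'
4. 'cccccc' → match
5. 'acaccbc' → no match — must start with 'cc'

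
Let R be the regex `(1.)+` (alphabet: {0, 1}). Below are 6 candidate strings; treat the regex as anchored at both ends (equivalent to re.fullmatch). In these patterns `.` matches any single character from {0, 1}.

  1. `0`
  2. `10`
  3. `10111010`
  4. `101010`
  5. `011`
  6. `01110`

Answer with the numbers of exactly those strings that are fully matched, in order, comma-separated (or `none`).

2, 3, 4

1 → no match — must start with `1`
2 → match
3 → match
4 → match
5 → no match — must start with `1`
6 → no match — must start with `1`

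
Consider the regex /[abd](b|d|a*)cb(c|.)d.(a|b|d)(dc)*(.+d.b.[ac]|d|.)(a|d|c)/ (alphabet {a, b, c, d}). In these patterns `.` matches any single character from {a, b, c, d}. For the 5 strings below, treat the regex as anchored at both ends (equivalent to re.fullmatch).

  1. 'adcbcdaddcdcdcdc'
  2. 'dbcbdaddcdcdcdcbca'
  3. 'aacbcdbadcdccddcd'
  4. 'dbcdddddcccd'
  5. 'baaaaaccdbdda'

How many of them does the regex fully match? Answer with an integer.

1

1 → match
2 → no match
3 → no match
4 → no match
5 → no match
Total matched: 1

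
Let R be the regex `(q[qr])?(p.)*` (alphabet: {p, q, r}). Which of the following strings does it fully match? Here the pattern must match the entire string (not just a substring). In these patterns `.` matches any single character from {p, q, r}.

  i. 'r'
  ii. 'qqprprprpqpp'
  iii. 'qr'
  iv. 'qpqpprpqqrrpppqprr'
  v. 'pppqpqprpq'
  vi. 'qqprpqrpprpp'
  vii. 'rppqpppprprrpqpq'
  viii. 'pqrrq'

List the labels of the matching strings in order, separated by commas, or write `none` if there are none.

ii, iii, v

i → no match
ii → match
iii → match
iv → no match
v → match
vi → no match
vii → no match
viii → no match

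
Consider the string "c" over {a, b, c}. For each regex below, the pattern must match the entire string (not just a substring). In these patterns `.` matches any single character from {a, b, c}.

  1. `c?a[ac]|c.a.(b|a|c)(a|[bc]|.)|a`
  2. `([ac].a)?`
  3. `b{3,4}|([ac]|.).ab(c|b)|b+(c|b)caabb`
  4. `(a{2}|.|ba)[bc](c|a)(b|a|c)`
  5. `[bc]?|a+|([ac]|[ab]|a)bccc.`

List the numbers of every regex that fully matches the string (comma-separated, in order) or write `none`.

1 → no match
2 → no match
3 → no match
4 → no match
5 → match

5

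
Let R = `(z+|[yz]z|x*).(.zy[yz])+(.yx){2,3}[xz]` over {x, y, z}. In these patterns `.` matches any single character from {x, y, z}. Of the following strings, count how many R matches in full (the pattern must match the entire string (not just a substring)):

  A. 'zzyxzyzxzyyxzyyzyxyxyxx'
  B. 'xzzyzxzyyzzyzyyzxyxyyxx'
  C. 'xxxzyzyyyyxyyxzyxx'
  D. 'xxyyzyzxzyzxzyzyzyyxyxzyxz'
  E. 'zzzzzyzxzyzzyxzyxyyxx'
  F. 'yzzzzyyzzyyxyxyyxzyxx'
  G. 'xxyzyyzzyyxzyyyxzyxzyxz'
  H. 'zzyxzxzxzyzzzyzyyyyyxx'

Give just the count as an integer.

4

A → no match
B → no match
C → match
D → match
E → match
F → match
G → no match
H → no match
Total matched: 4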